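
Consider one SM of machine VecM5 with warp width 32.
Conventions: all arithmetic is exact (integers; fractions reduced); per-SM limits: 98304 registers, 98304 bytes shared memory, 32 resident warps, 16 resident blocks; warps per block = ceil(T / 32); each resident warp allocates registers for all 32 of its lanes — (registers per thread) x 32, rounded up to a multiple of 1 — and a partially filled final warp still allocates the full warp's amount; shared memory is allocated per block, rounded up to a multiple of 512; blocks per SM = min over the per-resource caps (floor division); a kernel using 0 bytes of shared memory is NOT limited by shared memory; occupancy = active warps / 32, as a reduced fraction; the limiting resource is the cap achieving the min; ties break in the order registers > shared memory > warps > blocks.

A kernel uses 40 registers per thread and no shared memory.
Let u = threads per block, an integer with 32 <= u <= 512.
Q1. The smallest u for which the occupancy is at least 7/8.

Answer: u = 33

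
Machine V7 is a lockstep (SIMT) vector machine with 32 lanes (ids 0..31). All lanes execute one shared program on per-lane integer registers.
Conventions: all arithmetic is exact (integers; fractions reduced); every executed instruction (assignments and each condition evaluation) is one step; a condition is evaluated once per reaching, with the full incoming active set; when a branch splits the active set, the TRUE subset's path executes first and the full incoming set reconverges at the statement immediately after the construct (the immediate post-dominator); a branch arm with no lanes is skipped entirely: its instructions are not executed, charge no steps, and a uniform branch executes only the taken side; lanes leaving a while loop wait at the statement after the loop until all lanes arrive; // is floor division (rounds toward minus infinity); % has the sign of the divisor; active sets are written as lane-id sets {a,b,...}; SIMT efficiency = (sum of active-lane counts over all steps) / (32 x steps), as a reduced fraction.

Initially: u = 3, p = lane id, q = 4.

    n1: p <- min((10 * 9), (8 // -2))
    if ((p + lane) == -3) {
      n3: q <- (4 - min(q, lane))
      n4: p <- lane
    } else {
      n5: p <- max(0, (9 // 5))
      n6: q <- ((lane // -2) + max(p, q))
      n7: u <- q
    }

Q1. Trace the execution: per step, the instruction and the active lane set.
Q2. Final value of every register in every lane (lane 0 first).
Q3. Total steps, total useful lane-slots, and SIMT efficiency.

step 0: p <- min((10 * 9), (8 // -2)) {0,1,2,3,4,5,6,7,8,9,10,11,12,13,14,15,16,17,18,19,20,21,22,23,24,25,26,27,28,29,30,31}
step 1: eval ((p + lane) == -3)      {0,1,2,3,4,5,6,7,8,9,10,11,12,13,14,15,16,17,18,19,20,21,22,23,24,25,26,27,28,29,30,31}
step 2: q <- (4 - min(q, lane))      {1}
step 3: p <- lane                    {1}
step 4: p <- max(0, (9 // 5))        {0,2,3,4,5,6,7,8,9,10,11,12,13,14,15,16,17,18,19,20,21,22,23,24,25,26,27,28,29,30,31}
step 5: q <- ((lane // -2) + max(p, q)) {0,2,3,4,5,6,7,8,9,10,11,12,13,14,15,16,17,18,19,20,21,22,23,24,25,26,27,28,29,30,31}
step 6: u <- q                       {0,2,3,4,5,6,7,8,9,10,11,12,13,14,15,16,17,18,19,20,21,22,23,24,25,26,27,28,29,30,31}

Answer: 7 steps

u: 4,3,3,2,2,1,1,0,0,-1,-1,-2,-2,-3,-3,-4,-4,-5,-5,-6,-6,-7,-7,-8,-8,-9,-9,-10,-10,-11,-11,-12
p: 1,1,1,1,1,1,1,1,1,1,1,1,1,1,1,1,1,1,1,1,1,1,1,1,1,1,1,1,1,1,1,1
q: 4,3,3,2,2,1,1,0,0,-1,-1,-2,-2,-3,-3,-4,-4,-5,-5,-6,-6,-7,-7,-8,-8,-9,-9,-10,-10,-11,-11,-12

steps = 7; useful = 159; efficiency = 159/224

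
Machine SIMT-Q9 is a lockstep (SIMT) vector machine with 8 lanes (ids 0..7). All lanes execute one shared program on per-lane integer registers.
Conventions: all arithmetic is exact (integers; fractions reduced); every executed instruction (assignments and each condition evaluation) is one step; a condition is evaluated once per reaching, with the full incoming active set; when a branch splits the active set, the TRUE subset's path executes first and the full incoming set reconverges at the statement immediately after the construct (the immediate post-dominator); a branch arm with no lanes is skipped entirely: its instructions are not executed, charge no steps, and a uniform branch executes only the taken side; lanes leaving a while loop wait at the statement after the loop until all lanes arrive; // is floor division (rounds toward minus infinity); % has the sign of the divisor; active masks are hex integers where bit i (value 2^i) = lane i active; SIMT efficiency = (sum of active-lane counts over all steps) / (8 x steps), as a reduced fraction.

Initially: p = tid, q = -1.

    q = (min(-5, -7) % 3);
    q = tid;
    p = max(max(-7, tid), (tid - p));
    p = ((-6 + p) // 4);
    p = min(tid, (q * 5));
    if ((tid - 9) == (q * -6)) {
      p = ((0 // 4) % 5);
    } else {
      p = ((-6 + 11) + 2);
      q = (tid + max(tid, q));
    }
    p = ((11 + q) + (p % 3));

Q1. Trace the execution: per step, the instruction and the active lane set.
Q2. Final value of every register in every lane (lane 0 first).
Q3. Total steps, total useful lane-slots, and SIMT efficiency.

step 0: q <- (min(-5, -7) % 3)       0xff
step 1: q <- tid                     0xff
step 2: p <- max(max(-7, tid), (tid - p)) 0xff
step 3: p <- ((-6 + p) // 4)         0xff
step 4: p <- min(tid, (q * 5))       0xff
step 5: eval ((tid - 9) == (q * -6)) 0xff
step 6: p <- ((-6 + 11) + 2)         0xff
step 7: q <- (tid + max(tid, q))     0xff
step 8: p <- ((11 + q) + (p % 3))    0xff

Answer: 9 steps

p: 12,14,16,18,20,22,24,26
q: 0,2,4,6,8,10,12,14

steps = 9; useful = 72; efficiency = 72/72 = 1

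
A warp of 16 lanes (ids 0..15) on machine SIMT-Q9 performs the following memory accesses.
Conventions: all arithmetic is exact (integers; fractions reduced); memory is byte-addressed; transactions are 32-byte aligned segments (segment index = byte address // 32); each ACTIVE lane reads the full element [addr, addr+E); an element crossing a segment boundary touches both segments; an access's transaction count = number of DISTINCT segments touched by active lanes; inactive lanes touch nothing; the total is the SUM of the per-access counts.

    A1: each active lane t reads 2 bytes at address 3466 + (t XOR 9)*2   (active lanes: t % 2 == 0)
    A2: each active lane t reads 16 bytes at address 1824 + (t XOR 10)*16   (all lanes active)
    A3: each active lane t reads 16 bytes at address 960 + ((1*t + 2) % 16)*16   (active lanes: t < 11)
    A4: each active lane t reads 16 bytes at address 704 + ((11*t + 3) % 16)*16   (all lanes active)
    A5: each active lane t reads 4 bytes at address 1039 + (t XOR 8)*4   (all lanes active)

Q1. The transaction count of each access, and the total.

A1: 2 transactions
A2: 8 transactions
A3: 6 transactions
A4: 8 transactions
A5: 3 transactions

Answer: 2,8,6,8,3; total 27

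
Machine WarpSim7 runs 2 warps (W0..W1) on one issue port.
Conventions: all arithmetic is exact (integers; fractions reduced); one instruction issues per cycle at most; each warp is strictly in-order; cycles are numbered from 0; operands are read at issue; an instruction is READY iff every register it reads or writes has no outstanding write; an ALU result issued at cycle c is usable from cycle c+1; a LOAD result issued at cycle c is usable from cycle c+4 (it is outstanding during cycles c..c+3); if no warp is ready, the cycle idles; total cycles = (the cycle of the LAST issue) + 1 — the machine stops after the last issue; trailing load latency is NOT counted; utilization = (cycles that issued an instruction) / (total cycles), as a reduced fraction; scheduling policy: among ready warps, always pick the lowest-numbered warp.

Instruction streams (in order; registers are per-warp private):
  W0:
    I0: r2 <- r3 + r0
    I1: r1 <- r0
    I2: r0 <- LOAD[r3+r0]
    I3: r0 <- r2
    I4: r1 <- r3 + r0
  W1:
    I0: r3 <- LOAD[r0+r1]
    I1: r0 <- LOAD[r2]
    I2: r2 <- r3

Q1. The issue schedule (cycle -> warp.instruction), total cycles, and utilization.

cycle 0: W0.I0
cycle 1: W0.I1
cycle 2: W0.I2
cycle 3: W1.I0
cycle 4: W1.I1
cycle 5: idle
cycle 6: W0.I3
cycle 7: W0.I4
cycle 8: W1.I2

Answer: 9 cycles, utilization 8/9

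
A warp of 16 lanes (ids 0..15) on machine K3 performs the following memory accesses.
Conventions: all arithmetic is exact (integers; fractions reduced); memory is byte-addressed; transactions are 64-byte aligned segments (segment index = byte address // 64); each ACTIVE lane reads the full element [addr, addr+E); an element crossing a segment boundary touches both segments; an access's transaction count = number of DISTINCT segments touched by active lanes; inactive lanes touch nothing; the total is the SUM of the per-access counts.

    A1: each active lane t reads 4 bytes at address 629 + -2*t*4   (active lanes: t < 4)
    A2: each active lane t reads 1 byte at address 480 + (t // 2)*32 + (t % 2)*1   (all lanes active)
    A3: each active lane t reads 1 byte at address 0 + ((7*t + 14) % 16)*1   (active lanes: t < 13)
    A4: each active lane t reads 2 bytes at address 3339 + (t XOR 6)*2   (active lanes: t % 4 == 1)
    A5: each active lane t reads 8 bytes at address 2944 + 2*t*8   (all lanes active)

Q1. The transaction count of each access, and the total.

A1: 1 transaction
A2: 5 transactions
A3: 1 transaction
A4: 1 transaction
A5: 4 transactions

Answer: 1,5,1,1,4; total 12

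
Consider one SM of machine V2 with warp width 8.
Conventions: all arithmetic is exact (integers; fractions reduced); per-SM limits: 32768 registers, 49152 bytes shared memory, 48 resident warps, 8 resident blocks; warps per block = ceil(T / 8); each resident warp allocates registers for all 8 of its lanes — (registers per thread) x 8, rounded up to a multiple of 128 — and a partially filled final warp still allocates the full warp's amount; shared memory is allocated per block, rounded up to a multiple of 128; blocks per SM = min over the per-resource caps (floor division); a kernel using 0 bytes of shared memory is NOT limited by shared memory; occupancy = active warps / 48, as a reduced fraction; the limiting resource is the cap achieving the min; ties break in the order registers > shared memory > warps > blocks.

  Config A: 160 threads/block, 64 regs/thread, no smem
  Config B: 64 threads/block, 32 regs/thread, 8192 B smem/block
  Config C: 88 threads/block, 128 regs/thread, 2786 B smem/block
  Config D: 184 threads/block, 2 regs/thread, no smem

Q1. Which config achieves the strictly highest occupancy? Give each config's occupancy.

occupancies: A 5/6, B 1, C 11/24, D 23/24

Answer: B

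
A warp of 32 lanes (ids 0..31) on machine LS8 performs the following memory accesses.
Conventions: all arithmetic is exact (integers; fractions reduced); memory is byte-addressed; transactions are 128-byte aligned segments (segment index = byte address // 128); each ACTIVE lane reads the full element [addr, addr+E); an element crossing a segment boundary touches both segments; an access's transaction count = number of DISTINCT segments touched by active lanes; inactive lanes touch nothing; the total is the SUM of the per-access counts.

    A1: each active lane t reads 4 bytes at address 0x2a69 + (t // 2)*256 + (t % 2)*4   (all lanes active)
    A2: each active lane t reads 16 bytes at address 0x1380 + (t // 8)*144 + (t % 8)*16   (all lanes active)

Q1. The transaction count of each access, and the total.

A1: 16 transactions
A2: 5 transactions

Answer: 16,5; total 21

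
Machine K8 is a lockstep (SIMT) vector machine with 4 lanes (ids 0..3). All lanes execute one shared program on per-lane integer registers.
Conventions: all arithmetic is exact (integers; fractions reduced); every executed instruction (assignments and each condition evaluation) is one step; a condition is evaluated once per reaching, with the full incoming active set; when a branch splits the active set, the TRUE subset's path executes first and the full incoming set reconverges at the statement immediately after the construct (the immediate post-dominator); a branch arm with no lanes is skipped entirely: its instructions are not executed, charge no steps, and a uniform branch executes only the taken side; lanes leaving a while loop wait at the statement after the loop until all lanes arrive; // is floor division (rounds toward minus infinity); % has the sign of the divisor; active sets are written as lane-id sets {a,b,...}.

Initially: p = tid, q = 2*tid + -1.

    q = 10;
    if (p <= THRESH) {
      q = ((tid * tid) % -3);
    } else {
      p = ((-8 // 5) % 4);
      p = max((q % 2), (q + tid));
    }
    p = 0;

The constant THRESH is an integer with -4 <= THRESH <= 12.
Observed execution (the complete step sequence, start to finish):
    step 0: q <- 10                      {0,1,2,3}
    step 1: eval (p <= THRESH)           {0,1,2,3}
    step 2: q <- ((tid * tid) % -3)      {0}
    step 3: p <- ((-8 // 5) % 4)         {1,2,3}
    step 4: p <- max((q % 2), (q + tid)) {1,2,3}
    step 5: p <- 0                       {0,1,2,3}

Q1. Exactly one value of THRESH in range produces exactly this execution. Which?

Answer: THRESH = 0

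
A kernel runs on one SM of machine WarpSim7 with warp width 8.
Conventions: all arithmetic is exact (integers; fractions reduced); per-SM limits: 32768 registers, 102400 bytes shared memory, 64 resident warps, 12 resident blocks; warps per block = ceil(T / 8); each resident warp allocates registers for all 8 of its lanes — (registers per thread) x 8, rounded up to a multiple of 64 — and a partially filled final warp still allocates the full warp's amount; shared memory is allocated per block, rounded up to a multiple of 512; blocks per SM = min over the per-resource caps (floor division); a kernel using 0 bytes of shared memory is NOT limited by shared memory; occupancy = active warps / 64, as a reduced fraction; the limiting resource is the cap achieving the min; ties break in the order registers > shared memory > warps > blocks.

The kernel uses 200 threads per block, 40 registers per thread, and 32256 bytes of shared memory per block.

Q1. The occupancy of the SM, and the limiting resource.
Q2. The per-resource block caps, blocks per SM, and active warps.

Answer: occupancy 25/32, limited by warps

registers: 4 blocks
shared memory: 3 blocks
warps: 2 blocks
blocks: 12 blocks

Answer: 2 blocks, 50 active warps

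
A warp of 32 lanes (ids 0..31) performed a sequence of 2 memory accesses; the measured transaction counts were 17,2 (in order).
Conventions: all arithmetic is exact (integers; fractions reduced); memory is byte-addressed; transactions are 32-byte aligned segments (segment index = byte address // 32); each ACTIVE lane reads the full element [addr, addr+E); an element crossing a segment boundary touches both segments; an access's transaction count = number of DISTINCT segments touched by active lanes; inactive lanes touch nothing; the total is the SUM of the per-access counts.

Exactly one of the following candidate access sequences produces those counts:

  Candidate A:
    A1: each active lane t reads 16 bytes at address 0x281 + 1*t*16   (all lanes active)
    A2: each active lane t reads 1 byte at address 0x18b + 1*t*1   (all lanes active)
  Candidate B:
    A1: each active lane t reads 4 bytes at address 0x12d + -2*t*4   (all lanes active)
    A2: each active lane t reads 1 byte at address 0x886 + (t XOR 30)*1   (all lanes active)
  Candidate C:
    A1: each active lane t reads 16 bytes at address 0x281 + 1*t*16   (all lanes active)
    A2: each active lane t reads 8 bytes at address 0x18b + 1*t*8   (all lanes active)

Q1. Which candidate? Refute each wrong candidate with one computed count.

B: A1 gives 9 transactions, not 17
C: A2 gives 9 transactions, not 2
A: all counts match (17,2)

Answer: A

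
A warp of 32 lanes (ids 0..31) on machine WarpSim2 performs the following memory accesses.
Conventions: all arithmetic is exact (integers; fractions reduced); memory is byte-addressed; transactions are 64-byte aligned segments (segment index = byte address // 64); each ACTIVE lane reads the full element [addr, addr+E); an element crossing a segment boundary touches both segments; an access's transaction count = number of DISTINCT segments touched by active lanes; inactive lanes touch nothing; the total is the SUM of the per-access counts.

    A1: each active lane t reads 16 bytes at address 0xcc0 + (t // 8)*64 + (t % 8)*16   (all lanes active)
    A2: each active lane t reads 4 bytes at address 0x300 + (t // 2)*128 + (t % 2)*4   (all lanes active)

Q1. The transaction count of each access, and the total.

A1: 5 transactions
A2: 16 transactions

Answer: 5,16; total 21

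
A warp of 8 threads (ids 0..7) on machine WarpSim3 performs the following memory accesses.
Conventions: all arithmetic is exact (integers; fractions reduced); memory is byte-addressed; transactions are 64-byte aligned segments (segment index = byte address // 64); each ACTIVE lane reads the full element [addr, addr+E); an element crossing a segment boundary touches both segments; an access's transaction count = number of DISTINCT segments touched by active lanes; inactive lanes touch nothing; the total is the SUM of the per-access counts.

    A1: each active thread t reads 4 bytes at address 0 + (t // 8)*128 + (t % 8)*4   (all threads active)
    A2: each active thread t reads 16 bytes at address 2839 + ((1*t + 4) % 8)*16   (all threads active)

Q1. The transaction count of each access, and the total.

A1: 1 transaction
A2: 3 transactions

Answer: 1,3; total 4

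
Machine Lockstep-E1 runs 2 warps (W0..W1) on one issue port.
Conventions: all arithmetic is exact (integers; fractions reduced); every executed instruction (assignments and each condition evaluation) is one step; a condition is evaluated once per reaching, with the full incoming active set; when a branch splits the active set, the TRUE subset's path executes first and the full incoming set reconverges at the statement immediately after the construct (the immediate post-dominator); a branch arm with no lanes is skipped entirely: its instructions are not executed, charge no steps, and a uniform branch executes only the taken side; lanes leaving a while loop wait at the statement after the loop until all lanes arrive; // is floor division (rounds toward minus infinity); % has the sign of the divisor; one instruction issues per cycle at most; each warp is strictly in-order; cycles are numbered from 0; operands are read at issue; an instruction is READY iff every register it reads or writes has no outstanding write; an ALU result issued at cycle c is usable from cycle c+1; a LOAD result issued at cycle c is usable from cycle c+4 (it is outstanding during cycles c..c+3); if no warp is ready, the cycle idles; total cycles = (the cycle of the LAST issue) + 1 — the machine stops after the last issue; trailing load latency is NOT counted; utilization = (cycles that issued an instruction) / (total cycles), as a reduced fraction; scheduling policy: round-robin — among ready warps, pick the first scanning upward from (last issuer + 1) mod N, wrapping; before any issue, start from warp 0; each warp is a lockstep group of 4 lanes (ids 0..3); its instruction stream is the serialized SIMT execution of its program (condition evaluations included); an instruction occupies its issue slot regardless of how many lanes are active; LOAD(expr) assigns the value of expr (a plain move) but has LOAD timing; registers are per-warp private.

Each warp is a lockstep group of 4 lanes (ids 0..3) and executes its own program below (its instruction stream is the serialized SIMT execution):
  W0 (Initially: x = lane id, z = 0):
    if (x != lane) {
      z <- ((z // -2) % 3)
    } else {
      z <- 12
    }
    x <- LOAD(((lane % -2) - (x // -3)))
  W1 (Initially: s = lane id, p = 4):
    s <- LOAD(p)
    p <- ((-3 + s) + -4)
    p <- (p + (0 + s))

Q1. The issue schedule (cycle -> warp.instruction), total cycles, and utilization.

cycle 0: W0.I0
cycle 1: W1.I0
cycle 2: W0.I1
cycle 3: W0.I2
cycle 4: idle
cycle 5: W1.I1
cycle 6: W1.I2

Answer: 7 cycles, utilization 6/7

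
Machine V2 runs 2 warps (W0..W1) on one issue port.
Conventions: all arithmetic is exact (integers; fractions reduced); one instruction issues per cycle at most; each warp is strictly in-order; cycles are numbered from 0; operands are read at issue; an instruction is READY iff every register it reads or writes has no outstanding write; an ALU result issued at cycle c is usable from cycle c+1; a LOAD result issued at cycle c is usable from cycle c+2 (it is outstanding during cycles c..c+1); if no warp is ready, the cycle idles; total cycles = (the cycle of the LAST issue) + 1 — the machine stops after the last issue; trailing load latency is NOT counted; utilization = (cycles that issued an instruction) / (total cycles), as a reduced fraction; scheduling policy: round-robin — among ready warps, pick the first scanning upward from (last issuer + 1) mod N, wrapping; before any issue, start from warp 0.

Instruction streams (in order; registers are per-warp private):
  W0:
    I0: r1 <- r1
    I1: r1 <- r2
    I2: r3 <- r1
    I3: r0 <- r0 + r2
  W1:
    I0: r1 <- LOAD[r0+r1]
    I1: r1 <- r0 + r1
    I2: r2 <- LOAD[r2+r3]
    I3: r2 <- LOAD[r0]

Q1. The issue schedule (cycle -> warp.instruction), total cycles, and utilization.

cycle 0: W0.I0
cycle 1: W1.I0
cycle 2: W0.I1
cycle 3: W1.I1
cycle 4: W0.I2
cycle 5: W1.I2
cycle 6: W0.I3
cycle 7: W1.I3

Answer: 8 cycles, utilization 1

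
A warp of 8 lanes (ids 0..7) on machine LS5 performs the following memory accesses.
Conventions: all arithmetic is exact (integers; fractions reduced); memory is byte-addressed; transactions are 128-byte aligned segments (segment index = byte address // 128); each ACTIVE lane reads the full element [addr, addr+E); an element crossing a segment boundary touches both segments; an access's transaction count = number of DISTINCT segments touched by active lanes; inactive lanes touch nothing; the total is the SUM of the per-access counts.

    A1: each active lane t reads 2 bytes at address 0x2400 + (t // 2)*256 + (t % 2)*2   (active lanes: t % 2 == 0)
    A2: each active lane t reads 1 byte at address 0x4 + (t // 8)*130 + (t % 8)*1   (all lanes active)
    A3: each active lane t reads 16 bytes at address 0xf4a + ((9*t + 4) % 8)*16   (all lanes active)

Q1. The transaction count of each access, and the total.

A1: 4 transactions
A2: 1 transaction
A3: 2 transactions

Answer: 4,1,2; total 7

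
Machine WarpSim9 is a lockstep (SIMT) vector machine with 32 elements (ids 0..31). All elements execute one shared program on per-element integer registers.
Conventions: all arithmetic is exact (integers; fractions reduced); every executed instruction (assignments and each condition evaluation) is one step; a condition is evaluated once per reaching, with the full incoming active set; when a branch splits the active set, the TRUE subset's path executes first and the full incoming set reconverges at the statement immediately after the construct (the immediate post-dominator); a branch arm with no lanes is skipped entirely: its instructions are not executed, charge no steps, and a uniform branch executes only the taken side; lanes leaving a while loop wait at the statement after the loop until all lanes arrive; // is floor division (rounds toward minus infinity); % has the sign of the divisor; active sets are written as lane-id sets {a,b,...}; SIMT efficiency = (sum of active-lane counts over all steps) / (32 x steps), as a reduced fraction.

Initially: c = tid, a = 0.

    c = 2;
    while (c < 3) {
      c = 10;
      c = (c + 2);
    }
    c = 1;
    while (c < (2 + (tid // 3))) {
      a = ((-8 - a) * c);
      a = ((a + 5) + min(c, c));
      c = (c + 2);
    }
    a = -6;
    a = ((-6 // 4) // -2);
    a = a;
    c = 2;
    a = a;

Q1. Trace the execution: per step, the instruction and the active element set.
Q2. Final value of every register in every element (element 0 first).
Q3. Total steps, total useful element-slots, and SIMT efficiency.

step 0: c <- 2                       {0,1,2,3,4,5,6,7,8,9,10,11,12,13,14,15,16,17,18,19,20,21,22,23,24,25,26,27,28,29,30,31}
step 1: eval (c < 3)                 {0,1,2,3,4,5,6,7,8,9,10,11,12,13,14,15,16,17,18,19,20,21,22,23,24,25,26,27,28,29,30,31}
step 2: c <- 10                      {0,1,2,3,4,5,6,7,8,9,10,11,12,13,14,15,16,17,18,19,20,21,22,23,24,25,26,27,28,29,30,31}
step 3: c <- (c + 2)                 {0,1,2,3,4,5,6,7,8,9,10,11,12,13,14,15,16,17,18,19,20,21,22,23,24,25,26,27,28,29,30,31}
step 4: eval (c < 3)                 {0,1,2,3,4,5,6,7,8,9,10,11,12,13,14,15,16,17,18,19,20,21,22,23,24,25,26,27,28,29,30,31}
step 5: c <- 1                       {0,1,2,3,4,5,6,7,8,9,10,11,12,13,14,15,16,17,18,19,20,21,22,23,24,25,26,27,28,29,30,31}
step 6: eval (c < (2 + (tid // 3)))  {0,1,2,3,4,5,6,7,8,9,10,11,12,13,14,15,16,17,18,19,20,21,22,23,24,25,26,27,28,29,30,31}
step 7: a <- ((-8 - a) * c)          {0,1,2,3,4,5,6,7,8,9,10,11,12,13,14,15,16,17,18,19,20,21,22,23,24,25,26,27,28,29,30,31}
step 8: a <- ((a + 5) + min(c, c))   {0,1,2,3,4,5,6,7,8,9,10,11,12,13,14,15,16,17,18,19,20,21,22,23,24,25,26,27,28,29,30,31}
step 9: c <- (c + 2)                 {0,1,2,3,4,5,6,7,8,9,10,11,12,13,14,15,16,17,18,19,20,21,22,23,24,25,26,27,28,29,30,31}
step 10: eval (c < (2 + (tid // 3)))  {0,1,2,3,4,5,6,7,8,9,10,11,12,13,14,15,16,17,18,19,20,21,22,23,24,25,26,27,28,29,30,31}
step 11: a <- ((-8 - a) * c)          {6,7,8,9,10,11,12,13,14,15,16,17,18,19,20,21,22,23,24,25,26,27,28,29,30,31}
step 12: a <- ((a + 5) + min(c, c))   {6,7,8,9,10,11,12,13,14,15,16,17,18,19,20,21,22,23,24,25,26,27,28,29,30,31}
step 13: c <- (c + 2)                 {6,7,8,9,10,11,12,13,14,15,16,17,18,19,20,21,22,23,24,25,26,27,28,29,30,31}
step 14: eval (c < (2 + (tid // 3)))  {6,7,8,9,10,11,12,13,14,15,16,17,18,19,20,21,22,23,24,25,26,27,28,29,30,31}
step 15: a <- ((-8 - a) * c)          {12,13,14,15,16,17,18,19,20,21,22,23,24,25,26,27,28,29,30,31}
step 16: a <- ((a + 5) + min(c, c))   {12,13,14,15,16,17,18,19,20,21,22,23,24,25,26,27,28,29,30,31}
step 17: c <- (c + 2)                 {12,13,14,15,16,17,18,19,20,21,22,23,24,25,26,27,28,29,30,31}
step 18: eval (c < (2 + (tid // 3)))  {12,13,14,15,16,17,18,19,20,21,22,23,24,25,26,27,28,29,30,31}
step 19: a <- ((-8 - a) * c)          {18,19,20,21,22,23,24,25,26,27,28,29,30,31}
step 20: a <- ((a + 5) + min(c, c))   {18,19,20,21,22,23,24,25,26,27,28,29,30,31}
step 21: c <- (c + 2)                 {18,19,20,21,22,23,24,25,26,27,28,29,30,31}
step 22: eval (c < (2 + (tid // 3)))  {18,19,20,21,22,23,24,25,26,27,28,29,30,31}
step 23: a <- ((-8 - a) * c)          {24,25,26,27,28,29,30,31}
step 24: a <- ((a + 5) + min(c, c))   {24,25,26,27,28,29,30,31}
step 25: c <- (c + 2)                 {24,25,26,27,28,29,30,31}
step 26: eval (c < (2 + (tid // 3)))  {24,25,26,27,28,29,30,31}
step 27: a <- ((-8 - a) * c)          {30,31}
step 28: a <- ((a + 5) + min(c, c))   {30,31}
step 29: c <- (c + 2)                 {30,31}
step 30: eval (c < (2 + (tid // 3)))  {30,31}
step 31: a <- -6                      {0,1,2,3,4,5,6,7,8,9,10,11,12,13,14,15,16,17,18,19,20,21,22,23,24,25,26,27,28,29,30,31}
step 32: a <- ((-6 // 4) // -2)       {0,1,2,3,4,5,6,7,8,9,10,11,12,13,14,15,16,17,18,19,20,21,22,23,24,25,26,27,28,29,30,31}
step 33: a <- a                       {0,1,2,3,4,5,6,7,8,9,10,11,12,13,14,15,16,17,18,19,20,21,22,23,24,25,26,27,28,29,30,31}
step 34: c <- 2                       {0,1,2,3,4,5,6,7,8,9,10,11,12,13,14,15,16,17,18,19,20,21,22,23,24,25,26,27,28,29,30,31}
step 35: a <- a                       {0,1,2,3,4,5,6,7,8,9,10,11,12,13,14,15,16,17,18,19,20,21,22,23,24,25,26,27,28,29,30,31}

Answer: 36 steps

c: 2,2,2,2,2,2,2,2,2,2,2,2,2,2,2,2,2,2,2,2,2,2,2,2,2,2,2,2,2,2,2,2
a: 1,1,1,1,1,1,1,1,1,1,1,1,1,1,1,1,1,1,1,1,1,1,1,1,1,1,1,1,1,1,1,1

steps = 36; useful = 792; efficiency = 792/1152 = 11/16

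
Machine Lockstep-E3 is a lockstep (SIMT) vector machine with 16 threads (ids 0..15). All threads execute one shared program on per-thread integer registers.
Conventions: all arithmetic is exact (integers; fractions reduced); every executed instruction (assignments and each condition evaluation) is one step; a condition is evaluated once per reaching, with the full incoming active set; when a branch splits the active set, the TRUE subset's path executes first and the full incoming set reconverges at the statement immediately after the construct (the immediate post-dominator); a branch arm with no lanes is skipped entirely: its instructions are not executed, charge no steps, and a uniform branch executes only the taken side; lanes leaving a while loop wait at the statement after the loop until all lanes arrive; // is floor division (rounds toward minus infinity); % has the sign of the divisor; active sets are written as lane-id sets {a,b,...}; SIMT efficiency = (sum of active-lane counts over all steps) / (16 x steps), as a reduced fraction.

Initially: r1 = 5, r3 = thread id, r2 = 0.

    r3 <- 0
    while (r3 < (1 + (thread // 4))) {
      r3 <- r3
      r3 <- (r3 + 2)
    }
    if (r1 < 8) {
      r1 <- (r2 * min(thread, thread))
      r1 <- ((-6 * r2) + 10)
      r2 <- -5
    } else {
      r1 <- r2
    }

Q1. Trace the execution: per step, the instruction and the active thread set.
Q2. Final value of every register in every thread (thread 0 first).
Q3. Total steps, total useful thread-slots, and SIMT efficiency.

step 0: r3 <- 0                      {0,1,2,3,4,5,6,7,8,9,10,11,12,13,14,15}
step 1: eval (r3 < (1 + (thread // 4))) {0,1,2,3,4,5,6,7,8,9,10,11,12,13,14,15}
step 2: r3 <- r3                     {0,1,2,3,4,5,6,7,8,9,10,11,12,13,14,15}
step 3: r3 <- (r3 + 2)               {0,1,2,3,4,5,6,7,8,9,10,11,12,13,14,15}
step 4: eval (r3 < (1 + (thread // 4))) {0,1,2,3,4,5,6,7,8,9,10,11,12,13,14,15}
step 5: r3 <- r3                     {8,9,10,11,12,13,14,15}
step 6: r3 <- (r3 + 2)               {8,9,10,11,12,13,14,15}
step 7: eval (r3 < (1 + (thread // 4))) {8,9,10,11,12,13,14,15}
step 8: eval (r1 < 8)                {0,1,2,3,4,5,6,7,8,9,10,11,12,13,14,15}
step 9: r1 <- (r2 * min(thread, thread)) {0,1,2,3,4,5,6,7,8,9,10,11,12,13,14,15}
step 10: r1 <- ((-6 * r2) + 10)       {0,1,2,3,4,5,6,7,8,9,10,11,12,13,14,15}
step 11: r2 <- -5                     {0,1,2,3,4,5,6,7,8,9,10,11,12,13,14,15}

Answer: 12 steps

r1: 10,10,10,10,10,10,10,10,10,10,10,10,10,10,10,10
r3: 2,2,2,2,2,2,2,2,4,4,4,4,4,4,4,4
r2: -5,-5,-5,-5,-5,-5,-5,-5,-5,-5,-5,-5,-5,-5,-5,-5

steps = 12; useful = 168; efficiency = 168/192 = 7/8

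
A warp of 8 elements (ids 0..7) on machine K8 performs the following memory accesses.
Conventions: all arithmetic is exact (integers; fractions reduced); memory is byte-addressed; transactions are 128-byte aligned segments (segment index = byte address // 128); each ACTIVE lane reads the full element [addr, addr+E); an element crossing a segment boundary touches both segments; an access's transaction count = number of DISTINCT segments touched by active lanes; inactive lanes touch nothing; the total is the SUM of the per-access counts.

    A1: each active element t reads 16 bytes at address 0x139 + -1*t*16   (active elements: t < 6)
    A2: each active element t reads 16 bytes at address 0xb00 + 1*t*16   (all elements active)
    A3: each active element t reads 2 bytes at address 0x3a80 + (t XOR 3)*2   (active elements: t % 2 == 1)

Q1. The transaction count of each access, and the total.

A1: 2 transactions
A2: 1 transaction
A3: 1 transaction

Answer: 2,1,1; total 4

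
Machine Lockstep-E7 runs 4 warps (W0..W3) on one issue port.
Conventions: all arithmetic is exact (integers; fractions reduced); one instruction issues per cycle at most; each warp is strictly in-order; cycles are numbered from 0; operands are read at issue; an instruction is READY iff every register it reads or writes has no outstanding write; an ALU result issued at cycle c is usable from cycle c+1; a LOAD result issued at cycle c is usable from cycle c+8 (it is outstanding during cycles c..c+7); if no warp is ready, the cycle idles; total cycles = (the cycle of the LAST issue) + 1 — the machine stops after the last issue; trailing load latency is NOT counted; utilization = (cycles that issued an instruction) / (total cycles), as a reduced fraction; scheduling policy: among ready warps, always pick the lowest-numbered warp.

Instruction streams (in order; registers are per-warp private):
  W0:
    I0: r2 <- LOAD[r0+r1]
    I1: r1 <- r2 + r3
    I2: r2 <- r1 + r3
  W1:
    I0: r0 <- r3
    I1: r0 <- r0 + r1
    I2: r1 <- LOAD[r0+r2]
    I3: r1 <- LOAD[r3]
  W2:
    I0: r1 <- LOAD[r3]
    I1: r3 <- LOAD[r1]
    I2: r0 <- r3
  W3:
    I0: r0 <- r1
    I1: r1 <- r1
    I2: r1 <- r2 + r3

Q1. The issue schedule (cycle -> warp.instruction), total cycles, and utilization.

cycle 0: W0.I0
cycle 1: W1.I0
cycle 2: W1.I1
cycle 3: W1.I2
cycle 4: W2.I0
cycle 5: W3.I0
cycle 6: W3.I1
cycle 7: W3.I2
cycle 8: W0.I1
cycle 9: W0.I2
cycle 10: idle
cycle 11: W1.I3
cycle 12: W2.I1
cycle 13: idle
cycle 14: idle
cycle 15: idle
cycle 16: idle
cycle 17: idle
cycle 18: idle
cycle 19: idle
cycle 20: W2.I2

Answer: 21 cycles, utilization 13/21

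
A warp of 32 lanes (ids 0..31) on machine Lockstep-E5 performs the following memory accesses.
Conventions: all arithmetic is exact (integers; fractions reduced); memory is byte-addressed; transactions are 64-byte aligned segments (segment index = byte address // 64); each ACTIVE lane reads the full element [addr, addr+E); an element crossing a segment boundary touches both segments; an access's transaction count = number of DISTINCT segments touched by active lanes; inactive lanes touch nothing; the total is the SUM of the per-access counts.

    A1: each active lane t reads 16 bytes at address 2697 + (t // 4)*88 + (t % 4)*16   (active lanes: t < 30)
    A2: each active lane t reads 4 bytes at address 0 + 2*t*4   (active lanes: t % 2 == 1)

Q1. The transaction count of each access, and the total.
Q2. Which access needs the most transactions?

A1: 11 transactions
A2: 4 transactions

Answer: 11,4; total 15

Answer: A1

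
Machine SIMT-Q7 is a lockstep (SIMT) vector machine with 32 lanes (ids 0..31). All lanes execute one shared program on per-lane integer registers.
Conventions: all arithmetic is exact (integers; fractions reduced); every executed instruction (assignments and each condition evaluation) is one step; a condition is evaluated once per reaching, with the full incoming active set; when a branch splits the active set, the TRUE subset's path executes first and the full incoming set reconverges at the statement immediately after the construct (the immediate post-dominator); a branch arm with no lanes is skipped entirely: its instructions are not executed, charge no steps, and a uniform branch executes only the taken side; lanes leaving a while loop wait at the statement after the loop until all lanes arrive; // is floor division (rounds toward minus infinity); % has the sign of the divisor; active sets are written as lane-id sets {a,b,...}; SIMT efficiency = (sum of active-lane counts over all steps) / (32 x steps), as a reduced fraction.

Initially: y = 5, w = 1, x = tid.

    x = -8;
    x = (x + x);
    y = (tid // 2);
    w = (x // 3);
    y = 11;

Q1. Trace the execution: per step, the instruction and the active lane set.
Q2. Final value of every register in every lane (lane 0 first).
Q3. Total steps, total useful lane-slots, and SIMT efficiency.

step 0: x <- -8                      {0,1,2,3,4,5,6,7,8,9,10,11,12,13,14,15,16,17,18,19,20,21,22,23,24,25,26,27,28,29,30,31}
step 1: x <- (x + x)                 {0,1,2,3,4,5,6,7,8,9,10,11,12,13,14,15,16,17,18,19,20,21,22,23,24,25,26,27,28,29,30,31}
step 2: y <- (tid // 2)              {0,1,2,3,4,5,6,7,8,9,10,11,12,13,14,15,16,17,18,19,20,21,22,23,24,25,26,27,28,29,30,31}
step 3: w <- (x // 3)                {0,1,2,3,4,5,6,7,8,9,10,11,12,13,14,15,16,17,18,19,20,21,22,23,24,25,26,27,28,29,30,31}
step 4: y <- 11                      {0,1,2,3,4,5,6,7,8,9,10,11,12,13,14,15,16,17,18,19,20,21,22,23,24,25,26,27,28,29,30,31}

Answer: 5 steps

y: 11,11,11,11,11,11,11,11,11,11,11,11,11,11,11,11,11,11,11,11,11,11,11,11,11,11,11,11,11,11,11,11
w: -6,-6,-6,-6,-6,-6,-6,-6,-6,-6,-6,-6,-6,-6,-6,-6,-6,-6,-6,-6,-6,-6,-6,-6,-6,-6,-6,-6,-6,-6,-6,-6
x: -16,-16,-16,-16,-16,-16,-16,-16,-16,-16,-16,-16,-16,-16,-16,-16,-16,-16,-16,-16,-16,-16,-16,-16,-16,-16,-16,-16,-16,-16,-16,-16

steps = 5; useful = 160; efficiency = 160/160 = 1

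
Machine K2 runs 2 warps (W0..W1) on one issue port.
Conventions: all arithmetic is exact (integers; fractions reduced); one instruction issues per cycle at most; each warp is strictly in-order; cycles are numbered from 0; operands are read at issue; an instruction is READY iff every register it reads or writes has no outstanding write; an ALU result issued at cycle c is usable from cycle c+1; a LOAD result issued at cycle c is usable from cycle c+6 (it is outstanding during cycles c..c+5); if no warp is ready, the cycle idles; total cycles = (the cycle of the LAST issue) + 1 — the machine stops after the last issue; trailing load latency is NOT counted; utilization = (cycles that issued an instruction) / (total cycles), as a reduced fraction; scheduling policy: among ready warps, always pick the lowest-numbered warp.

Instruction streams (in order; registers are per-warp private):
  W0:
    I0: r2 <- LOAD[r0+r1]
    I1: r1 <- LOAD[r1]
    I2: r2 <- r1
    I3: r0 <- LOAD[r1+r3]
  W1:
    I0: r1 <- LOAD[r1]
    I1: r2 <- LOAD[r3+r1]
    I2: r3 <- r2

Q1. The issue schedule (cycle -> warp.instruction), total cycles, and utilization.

cycle 0: W0.I0
cycle 1: W0.I1
cycle 2: W1.I0
cycle 3: idle
cycle 4: idle
cycle 5: idle
cycle 6: idle
cycle 7: W0.I2
cycle 8: W0.I3
cycle 9: W1.I1
cycle 10: idle
cycle 11: idle
cycle 12: idle
cycle 13: idle
cycle 14: idle
cycle 15: W1.I2

Answer: 16 cycles, utilization 7/16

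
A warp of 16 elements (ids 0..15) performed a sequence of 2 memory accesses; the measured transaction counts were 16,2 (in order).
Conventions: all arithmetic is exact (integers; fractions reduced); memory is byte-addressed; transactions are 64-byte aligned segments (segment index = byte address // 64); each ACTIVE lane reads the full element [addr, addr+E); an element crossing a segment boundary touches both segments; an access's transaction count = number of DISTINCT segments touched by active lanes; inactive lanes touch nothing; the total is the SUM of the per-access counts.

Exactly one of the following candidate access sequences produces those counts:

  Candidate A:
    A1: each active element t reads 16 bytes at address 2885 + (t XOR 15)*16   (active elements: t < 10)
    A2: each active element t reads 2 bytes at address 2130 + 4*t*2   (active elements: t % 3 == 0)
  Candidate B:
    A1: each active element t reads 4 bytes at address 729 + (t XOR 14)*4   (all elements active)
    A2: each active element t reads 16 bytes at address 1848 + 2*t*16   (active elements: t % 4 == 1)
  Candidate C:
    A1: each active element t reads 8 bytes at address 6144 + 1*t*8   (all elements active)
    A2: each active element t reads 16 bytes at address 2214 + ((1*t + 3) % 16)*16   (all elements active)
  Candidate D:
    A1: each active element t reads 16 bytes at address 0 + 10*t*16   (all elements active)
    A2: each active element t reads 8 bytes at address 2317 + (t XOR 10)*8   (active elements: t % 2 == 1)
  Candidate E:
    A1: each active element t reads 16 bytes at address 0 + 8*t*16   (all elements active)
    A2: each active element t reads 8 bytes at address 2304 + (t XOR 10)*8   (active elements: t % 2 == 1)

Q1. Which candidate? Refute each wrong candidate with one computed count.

A: A1 gives 4 transactions, not 16
B: A1 gives 2 transactions, not 16
C: A1 gives 2 transactions, not 16
D: A2 gives 3 transactions, not 2
E: all counts match (16,2)

Answer: E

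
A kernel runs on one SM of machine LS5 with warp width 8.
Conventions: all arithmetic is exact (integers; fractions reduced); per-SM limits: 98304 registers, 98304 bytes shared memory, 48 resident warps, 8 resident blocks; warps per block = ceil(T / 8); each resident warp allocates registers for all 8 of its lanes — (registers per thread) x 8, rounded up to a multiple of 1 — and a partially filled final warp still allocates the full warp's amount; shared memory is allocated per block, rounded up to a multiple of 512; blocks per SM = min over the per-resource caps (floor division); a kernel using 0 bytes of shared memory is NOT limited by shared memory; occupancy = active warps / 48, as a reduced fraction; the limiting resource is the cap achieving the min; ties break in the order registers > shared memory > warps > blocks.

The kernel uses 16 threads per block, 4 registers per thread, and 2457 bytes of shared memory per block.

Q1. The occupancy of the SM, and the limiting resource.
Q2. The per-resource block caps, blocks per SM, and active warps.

Answer: occupancy 1/3, limited by blocks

registers: 1536 blocks
shared memory: 38 blocks
warps: 24 blocks
blocks: 8 blocks

Answer: 8 blocks, 16 active warps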